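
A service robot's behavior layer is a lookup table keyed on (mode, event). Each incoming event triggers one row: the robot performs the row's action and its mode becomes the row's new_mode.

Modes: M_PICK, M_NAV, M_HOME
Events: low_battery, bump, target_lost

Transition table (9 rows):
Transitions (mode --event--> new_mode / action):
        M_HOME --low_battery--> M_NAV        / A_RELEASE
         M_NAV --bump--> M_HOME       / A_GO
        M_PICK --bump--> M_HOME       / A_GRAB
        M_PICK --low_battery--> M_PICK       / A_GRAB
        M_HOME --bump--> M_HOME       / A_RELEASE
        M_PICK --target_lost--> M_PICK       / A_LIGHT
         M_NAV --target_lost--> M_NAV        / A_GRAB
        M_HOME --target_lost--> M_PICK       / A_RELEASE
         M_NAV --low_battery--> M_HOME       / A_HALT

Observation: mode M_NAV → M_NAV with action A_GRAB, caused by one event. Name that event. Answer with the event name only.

target_lost

try low_battery: (M_NAV, low_battery) → (M_HOME, A_HALT)
try bump: (M_NAV, bump) → (M_HOME, A_GO)
try target_lost: (M_NAV, target_lost) → (M_NAV, A_GRAB)  ← matches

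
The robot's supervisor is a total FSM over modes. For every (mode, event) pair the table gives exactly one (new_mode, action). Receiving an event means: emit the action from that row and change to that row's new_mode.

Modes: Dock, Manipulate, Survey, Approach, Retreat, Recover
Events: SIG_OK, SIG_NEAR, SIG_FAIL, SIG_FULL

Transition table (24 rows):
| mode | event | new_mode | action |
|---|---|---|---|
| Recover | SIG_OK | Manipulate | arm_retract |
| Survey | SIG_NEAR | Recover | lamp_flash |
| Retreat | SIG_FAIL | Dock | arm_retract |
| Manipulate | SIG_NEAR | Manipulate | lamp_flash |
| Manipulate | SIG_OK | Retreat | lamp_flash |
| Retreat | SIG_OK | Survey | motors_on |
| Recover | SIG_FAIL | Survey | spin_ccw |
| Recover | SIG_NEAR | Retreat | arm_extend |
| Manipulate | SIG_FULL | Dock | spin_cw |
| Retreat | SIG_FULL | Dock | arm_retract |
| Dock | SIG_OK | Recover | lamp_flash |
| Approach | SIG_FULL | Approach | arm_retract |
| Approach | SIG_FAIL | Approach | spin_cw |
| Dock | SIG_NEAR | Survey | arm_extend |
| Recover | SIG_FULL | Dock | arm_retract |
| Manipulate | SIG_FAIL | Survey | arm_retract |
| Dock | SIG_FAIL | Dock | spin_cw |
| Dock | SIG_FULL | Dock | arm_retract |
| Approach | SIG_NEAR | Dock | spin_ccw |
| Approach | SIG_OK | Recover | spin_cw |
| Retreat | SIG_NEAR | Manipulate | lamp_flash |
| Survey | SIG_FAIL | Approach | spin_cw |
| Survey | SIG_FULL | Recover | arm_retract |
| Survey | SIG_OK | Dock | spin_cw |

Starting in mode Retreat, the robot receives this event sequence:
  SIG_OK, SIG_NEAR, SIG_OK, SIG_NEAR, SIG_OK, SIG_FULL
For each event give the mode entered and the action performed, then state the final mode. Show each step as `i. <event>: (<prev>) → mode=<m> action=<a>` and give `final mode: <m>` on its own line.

1. SIG_OK: (Retreat) → mode=Survey action=motors_on
2. SIG_NEAR: (Survey) → mode=Recover action=lamp_flash
3. SIG_OK: (Recover) → mode=Manipulate action=arm_retract
4. SIG_NEAR: (Manipulate) → mode=Manipulate action=lamp_flash
5. SIG_OK: (Manipulate) → mode=Retreat action=lamp_flash
6. SIG_FULL: (Retreat) → mode=Dock action=arm_retract

final mode: Dock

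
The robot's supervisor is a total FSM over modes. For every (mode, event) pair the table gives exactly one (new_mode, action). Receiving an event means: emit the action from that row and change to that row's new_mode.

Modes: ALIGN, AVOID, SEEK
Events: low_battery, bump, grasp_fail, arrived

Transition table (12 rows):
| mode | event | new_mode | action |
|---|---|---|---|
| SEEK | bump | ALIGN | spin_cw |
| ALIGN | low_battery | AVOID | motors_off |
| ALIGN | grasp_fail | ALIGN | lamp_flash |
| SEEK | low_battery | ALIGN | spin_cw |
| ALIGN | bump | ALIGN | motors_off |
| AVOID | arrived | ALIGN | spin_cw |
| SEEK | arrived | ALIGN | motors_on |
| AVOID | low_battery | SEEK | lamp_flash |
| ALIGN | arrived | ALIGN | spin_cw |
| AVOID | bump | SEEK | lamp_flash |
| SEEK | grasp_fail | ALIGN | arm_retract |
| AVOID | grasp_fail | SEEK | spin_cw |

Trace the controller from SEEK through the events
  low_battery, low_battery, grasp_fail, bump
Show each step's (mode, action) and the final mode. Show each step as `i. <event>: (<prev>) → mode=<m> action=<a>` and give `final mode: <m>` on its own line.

final mode: ALIGN

1. low_battery: (SEEK) → mode=ALIGN action=spin_cw
2. low_battery: (ALIGN) → mode=AVOID action=motors_off
3. grasp_fail: (AVOID) → mode=SEEK action=spin_cw
4. bump: (SEEK) → mode=ALIGN action=spin_cw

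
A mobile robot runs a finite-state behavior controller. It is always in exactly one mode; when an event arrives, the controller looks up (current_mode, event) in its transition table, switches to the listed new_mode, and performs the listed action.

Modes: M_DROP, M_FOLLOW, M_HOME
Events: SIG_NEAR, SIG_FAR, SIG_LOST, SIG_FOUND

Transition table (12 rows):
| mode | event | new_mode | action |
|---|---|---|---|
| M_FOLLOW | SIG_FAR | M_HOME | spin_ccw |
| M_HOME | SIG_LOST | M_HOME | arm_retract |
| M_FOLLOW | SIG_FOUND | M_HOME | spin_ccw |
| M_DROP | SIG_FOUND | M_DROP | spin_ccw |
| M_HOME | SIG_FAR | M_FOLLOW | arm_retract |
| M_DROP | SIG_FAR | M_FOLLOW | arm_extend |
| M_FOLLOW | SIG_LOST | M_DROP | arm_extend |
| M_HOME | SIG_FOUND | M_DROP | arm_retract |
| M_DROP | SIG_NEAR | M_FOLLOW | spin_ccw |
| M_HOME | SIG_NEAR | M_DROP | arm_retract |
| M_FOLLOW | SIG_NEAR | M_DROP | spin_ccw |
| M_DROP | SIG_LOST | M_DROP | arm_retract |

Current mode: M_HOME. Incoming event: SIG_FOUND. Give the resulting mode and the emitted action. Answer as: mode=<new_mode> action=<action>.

current mode = M_HOME; filter table to that mode:
  (M_HOME, SIG_LOST) → (M_HOME, arm_retract)
  (M_HOME, SIG_FAR) → (M_FOLLOW, arm_retract)
  (M_HOME, SIG_FOUND) → (M_DROP, arm_retract)  ← event matches
  (M_HOME, SIG_NEAR) → (M_DROP, arm_retract)
event = SIG_FOUND selects (M_DROP, arm_retract)

mode=M_DROP action=arm_retract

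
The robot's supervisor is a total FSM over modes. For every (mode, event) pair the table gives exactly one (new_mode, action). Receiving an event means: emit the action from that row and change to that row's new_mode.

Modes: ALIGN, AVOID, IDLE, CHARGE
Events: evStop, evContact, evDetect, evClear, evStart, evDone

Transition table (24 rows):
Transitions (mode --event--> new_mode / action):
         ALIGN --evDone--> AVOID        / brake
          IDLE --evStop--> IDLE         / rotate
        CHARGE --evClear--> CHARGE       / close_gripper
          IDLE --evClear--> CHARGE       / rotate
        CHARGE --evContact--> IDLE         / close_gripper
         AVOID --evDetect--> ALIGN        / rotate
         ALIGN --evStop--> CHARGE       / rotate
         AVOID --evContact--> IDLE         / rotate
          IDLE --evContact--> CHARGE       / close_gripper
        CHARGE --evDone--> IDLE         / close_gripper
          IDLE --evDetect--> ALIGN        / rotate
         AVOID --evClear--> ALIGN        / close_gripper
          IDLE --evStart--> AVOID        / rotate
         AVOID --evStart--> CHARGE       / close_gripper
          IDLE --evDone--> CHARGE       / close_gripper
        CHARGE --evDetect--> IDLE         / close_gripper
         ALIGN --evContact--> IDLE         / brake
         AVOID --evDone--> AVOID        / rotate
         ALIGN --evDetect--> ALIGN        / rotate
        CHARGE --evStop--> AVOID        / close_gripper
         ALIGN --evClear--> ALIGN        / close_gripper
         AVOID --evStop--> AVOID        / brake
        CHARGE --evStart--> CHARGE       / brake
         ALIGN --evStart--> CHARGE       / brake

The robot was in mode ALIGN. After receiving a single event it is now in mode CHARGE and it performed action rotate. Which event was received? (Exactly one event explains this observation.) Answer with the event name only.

evStop

try evStop: (ALIGN, evStop) → (CHARGE, rotate)  ← matches
try evContact: (ALIGN, evContact) → (IDLE, brake)
try evDetect: (ALIGN, evDetect) → (ALIGN, rotate)
try evClear: (ALIGN, evClear) → (ALIGN, close_gripper)
try evStart: (ALIGN, evStart) → (CHARGE, brake)
try evDone: (ALIGN, evDone) → (AVOID, brake)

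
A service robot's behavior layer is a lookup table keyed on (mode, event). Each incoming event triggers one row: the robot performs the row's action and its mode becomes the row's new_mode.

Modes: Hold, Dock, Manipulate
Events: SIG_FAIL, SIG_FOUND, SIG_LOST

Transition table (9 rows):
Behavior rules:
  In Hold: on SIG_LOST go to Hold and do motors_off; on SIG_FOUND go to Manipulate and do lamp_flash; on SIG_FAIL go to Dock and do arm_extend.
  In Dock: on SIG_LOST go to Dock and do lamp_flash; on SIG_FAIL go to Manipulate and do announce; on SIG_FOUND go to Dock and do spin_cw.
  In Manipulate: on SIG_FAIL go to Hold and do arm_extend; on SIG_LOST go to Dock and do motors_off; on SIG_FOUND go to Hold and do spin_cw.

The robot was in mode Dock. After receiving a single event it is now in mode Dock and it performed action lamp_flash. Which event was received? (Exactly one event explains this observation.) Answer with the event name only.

try SIG_FAIL: (Dock, SIG_FAIL) → (Manipulate, announce)
try SIG_FOUND: (Dock, SIG_FOUND) → (Dock, spin_cw)
try SIG_LOST: (Dock, SIG_LOST) → (Dock, lamp_flash)  ← matches

SIG_LOST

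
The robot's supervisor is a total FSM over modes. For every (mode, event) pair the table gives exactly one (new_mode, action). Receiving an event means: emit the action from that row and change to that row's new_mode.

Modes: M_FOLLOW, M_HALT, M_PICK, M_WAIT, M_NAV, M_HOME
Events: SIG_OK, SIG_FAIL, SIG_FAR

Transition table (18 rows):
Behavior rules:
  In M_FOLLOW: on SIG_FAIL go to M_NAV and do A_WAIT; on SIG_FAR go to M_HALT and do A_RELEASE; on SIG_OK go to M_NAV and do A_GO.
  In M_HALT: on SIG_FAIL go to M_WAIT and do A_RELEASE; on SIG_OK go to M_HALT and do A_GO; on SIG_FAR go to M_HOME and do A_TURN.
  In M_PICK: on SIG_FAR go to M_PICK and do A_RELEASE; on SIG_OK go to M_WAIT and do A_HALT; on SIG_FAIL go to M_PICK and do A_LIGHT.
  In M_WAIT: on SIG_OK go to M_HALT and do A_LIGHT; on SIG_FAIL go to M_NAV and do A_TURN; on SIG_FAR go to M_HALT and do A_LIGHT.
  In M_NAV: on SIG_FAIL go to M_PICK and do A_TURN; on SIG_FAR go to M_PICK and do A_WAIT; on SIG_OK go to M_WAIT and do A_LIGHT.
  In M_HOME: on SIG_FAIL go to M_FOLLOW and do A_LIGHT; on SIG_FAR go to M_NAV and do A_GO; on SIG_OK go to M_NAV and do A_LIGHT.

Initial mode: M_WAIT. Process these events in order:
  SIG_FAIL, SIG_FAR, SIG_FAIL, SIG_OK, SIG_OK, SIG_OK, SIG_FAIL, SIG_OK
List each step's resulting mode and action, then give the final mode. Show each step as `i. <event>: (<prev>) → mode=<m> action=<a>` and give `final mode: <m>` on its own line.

final mode: M_HALT

1. SIG_FAIL: (M_WAIT) → mode=M_NAV action=A_TURN
2. SIG_FAR: (M_NAV) → mode=M_PICK action=A_WAIT
3. SIG_FAIL: (M_PICK) → mode=M_PICK action=A_LIGHT
4. SIG_OK: (M_PICK) → mode=M_WAIT action=A_HALT
5. SIG_OK: (M_WAIT) → mode=M_HALT action=A_LIGHT
6. SIG_OK: (M_HALT) → mode=M_HALT action=A_GO
7. SIG_FAIL: (M_HALT) → mode=M_WAIT action=A_RELEASE
8. SIG_OK: (M_WAIT) → mode=M_HALT action=A_LIGHT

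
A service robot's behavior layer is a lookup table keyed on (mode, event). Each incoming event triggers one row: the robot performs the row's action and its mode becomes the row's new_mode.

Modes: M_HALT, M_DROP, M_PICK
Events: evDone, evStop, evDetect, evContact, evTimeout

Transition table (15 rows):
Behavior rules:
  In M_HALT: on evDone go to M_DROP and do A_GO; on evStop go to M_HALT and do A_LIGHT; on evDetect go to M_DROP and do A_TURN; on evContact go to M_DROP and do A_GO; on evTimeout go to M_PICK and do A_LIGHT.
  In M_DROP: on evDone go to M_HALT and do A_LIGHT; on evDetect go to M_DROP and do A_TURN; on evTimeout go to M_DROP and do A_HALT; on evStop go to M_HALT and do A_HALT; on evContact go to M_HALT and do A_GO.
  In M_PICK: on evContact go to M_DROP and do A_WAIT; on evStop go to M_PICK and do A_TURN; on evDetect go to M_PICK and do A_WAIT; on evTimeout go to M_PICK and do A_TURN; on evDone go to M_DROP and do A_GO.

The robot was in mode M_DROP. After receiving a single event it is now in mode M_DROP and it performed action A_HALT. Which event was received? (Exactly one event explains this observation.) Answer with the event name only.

try evDone: (M_DROP, evDone) → (M_HALT, A_LIGHT)
try evStop: (M_DROP, evStop) → (M_HALT, A_HALT)
try evDetect: (M_DROP, evDetect) → (M_DROP, A_TURN)
try evContact: (M_DROP, evContact) → (M_HALT, A_GO)
try evTimeout: (M_DROP, evTimeout) → (M_DROP, A_HALT)  ← matches

evTimeout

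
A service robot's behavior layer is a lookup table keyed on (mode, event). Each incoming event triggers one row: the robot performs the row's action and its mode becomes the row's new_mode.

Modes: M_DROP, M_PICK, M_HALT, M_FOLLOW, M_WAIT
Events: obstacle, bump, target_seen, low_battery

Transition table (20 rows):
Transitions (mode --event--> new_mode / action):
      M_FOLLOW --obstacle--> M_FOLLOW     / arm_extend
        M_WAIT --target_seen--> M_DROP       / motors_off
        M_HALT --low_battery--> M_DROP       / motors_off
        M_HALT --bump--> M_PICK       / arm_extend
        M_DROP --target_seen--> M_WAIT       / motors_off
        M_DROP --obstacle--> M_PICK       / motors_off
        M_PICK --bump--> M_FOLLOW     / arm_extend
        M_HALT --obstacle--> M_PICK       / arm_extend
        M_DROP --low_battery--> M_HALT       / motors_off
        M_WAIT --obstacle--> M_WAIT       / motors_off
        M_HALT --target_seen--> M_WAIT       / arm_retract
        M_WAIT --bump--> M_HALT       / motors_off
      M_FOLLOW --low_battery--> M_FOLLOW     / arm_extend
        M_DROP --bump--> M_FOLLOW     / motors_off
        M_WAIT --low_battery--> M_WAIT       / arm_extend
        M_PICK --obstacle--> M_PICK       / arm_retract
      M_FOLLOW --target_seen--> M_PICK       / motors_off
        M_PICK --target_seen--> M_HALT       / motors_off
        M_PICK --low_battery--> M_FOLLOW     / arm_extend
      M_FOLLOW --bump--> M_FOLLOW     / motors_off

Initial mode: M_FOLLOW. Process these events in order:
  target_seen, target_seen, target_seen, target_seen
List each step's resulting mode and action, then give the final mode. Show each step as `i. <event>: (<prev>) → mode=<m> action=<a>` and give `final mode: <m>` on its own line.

final mode: M_DROP

1. target_seen: (M_FOLLOW) → mode=M_PICK action=motors_off
2. target_seen: (M_PICK) → mode=M_HALT action=motors_off
3. target_seen: (M_HALT) → mode=M_WAIT action=arm_retract
4. target_seen: (M_WAIT) → mode=M_DROP action=motors_off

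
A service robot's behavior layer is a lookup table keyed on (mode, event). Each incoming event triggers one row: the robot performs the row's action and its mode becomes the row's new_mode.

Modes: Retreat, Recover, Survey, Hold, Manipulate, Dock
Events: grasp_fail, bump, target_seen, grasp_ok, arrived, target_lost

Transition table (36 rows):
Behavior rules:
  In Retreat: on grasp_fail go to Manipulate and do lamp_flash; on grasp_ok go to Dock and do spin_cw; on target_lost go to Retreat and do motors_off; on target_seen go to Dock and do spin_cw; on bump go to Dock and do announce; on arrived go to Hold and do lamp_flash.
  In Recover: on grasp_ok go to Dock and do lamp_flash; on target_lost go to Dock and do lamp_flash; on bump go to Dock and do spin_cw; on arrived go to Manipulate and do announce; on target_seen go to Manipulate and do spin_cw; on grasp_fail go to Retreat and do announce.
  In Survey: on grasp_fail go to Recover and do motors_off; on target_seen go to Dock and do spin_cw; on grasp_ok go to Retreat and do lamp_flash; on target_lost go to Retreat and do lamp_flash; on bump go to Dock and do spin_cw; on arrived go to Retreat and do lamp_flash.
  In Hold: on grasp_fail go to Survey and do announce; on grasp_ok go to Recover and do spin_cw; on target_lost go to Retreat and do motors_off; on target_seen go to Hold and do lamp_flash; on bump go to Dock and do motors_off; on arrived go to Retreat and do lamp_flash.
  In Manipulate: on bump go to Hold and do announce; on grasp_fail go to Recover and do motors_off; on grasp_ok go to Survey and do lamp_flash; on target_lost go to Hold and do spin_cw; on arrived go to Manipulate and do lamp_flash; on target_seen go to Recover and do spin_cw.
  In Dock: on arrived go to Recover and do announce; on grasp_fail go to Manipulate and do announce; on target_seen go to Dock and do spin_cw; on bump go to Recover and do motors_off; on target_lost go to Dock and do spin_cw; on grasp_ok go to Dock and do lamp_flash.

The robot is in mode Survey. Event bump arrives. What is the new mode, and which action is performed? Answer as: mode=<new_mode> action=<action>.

current mode = Survey; filter table to that mode:
  (Survey, grasp_fail) → (Recover, motors_off)
  (Survey, target_seen) → (Dock, spin_cw)
  (Survey, grasp_ok) → (Retreat, lamp_flash)
  (Survey, target_lost) → (Retreat, lamp_flash)
  (Survey, bump) → (Dock, spin_cw)  ← event matches
  (Survey, arrived) → (Retreat, lamp_flash)
event = bump selects (Dock, spin_cw)

mode=Dock action=spin_cw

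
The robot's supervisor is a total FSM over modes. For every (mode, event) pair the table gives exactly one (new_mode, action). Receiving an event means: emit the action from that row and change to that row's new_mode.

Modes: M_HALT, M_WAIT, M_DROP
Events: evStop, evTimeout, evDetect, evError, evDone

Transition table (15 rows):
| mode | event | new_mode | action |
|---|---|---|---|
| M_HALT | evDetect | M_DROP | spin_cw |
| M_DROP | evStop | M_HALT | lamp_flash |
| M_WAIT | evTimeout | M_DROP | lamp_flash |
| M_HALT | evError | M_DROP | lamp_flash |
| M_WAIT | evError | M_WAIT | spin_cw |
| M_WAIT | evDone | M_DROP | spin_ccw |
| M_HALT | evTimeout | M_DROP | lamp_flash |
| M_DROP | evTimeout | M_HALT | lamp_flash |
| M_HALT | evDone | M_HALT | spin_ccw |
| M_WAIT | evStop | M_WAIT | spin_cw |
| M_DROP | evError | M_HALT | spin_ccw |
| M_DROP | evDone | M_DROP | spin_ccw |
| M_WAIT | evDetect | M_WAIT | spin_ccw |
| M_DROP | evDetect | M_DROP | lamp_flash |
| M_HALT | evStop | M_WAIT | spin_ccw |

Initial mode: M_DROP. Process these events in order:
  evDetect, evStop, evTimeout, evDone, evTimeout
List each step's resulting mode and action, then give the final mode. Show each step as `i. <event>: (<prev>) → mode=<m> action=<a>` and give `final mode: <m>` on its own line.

final mode: M_HALT

1. evDetect: (M_DROP) → mode=M_DROP action=lamp_flash
2. evStop: (M_DROP) → mode=M_HALT action=lamp_flash
3. evTimeout: (M_HALT) → mode=M_DROP action=lamp_flash
4. evDone: (M_DROP) → mode=M_DROP action=spin_ccw
5. evTimeout: (M_DROP) → mode=M_HALT action=lamp_flash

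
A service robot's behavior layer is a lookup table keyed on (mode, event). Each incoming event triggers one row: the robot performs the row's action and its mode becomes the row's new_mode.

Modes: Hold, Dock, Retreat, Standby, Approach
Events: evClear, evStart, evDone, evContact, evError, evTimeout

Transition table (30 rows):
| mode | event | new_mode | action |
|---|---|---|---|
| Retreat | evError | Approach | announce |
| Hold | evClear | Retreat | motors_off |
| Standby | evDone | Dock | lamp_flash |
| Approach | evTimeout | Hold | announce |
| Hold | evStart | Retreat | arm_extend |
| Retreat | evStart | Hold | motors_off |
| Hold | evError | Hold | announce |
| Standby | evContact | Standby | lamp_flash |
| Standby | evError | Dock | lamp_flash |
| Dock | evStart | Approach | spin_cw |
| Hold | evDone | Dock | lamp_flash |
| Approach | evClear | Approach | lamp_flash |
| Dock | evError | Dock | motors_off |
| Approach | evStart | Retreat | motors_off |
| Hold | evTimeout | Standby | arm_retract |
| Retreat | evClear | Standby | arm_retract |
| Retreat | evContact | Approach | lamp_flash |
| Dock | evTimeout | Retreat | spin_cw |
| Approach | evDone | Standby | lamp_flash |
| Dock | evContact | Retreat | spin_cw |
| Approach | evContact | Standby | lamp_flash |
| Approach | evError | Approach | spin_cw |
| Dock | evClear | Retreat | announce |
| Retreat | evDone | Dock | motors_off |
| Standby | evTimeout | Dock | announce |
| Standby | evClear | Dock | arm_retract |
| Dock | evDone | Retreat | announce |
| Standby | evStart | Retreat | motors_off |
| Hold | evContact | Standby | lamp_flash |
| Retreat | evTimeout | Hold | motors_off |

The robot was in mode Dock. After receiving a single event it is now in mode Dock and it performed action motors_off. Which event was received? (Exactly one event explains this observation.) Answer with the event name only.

try evClear: (Dock, evClear) → (Retreat, announce)
try evStart: (Dock, evStart) → (Approach, spin_cw)
try evDone: (Dock, evDone) → (Retreat, announce)
try evContact: (Dock, evContact) → (Retreat, spin_cw)
try evError: (Dock, evError) → (Dock, motors_off)  ← matches
try evTimeout: (Dock, evTimeout) → (Retreat, spin_cw)

evError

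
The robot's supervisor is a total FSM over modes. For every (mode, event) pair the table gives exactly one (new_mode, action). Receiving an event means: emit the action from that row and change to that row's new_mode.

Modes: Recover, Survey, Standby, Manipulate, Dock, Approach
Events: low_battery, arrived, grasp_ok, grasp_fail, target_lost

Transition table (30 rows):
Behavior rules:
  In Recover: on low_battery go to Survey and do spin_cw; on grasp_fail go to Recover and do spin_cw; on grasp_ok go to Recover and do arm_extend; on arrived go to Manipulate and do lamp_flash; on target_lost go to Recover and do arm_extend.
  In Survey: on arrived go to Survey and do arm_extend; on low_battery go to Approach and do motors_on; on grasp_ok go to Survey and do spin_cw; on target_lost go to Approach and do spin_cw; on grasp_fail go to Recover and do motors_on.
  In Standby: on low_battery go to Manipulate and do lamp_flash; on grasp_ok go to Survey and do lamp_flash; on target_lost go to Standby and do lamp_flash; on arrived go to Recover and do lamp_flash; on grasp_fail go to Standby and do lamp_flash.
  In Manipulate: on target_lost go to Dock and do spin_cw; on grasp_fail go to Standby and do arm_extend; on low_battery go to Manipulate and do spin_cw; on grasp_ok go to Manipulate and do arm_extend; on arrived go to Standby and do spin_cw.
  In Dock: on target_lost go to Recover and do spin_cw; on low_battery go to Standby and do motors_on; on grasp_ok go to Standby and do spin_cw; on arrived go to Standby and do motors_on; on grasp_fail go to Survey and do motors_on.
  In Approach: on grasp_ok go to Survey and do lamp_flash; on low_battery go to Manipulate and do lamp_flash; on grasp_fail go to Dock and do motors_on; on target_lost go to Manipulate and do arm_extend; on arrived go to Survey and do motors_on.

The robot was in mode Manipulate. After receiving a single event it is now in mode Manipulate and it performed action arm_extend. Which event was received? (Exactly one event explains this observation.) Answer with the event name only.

grasp_ok

try low_battery: (Manipulate, low_battery) → (Manipulate, spin_cw)
try arrived: (Manipulate, arrived) → (Standby, spin_cw)
try grasp_ok: (Manipulate, grasp_ok) → (Manipulate, arm_extend)  ← matches
try grasp_fail: (Manipulate, grasp_fail) → (Standby, arm_extend)
try target_lost: (Manipulate, target_lost) → (Dock, spin_cw)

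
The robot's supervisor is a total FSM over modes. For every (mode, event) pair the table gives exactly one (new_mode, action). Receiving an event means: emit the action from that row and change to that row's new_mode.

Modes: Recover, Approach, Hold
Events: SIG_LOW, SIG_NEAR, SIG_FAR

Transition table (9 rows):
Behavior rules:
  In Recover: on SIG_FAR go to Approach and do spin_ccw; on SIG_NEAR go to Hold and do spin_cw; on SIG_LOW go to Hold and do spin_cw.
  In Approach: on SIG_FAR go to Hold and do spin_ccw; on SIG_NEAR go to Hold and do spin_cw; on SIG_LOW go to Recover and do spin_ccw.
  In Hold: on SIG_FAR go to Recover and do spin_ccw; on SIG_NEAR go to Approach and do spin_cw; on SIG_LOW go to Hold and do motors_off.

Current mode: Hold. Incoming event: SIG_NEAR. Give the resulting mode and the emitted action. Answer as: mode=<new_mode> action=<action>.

current mode = Hold; filter table to that mode:
  (Hold, SIG_FAR) → (Recover, spin_ccw)
  (Hold, SIG_NEAR) → (Approach, spin_cw)  ← event matches
  (Hold, SIG_LOW) → (Hold, motors_off)
event = SIG_NEAR selects (Approach, spin_cw)

mode=Approach action=spin_cw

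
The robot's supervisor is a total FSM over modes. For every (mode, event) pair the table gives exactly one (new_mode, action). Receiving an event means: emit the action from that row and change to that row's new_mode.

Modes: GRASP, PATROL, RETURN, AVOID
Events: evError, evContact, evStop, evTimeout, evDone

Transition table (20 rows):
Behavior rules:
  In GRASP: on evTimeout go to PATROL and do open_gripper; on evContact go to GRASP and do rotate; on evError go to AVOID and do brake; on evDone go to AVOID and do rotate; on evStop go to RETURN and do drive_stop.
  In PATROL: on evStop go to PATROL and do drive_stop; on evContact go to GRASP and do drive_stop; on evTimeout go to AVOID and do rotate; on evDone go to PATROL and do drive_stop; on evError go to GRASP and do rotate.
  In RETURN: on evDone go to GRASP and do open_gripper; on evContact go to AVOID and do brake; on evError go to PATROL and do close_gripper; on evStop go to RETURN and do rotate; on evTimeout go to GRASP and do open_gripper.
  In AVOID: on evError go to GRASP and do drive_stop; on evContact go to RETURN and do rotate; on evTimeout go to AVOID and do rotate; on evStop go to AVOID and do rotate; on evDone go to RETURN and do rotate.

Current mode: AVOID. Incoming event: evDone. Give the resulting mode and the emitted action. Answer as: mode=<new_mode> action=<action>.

current mode = AVOID; filter table to that mode:
  (AVOID, evError) → (GRASP, drive_stop)
  (AVOID, evContact) → (RETURN, rotate)
  (AVOID, evTimeout) → (AVOID, rotate)
  (AVOID, evStop) → (AVOID, rotate)
  (AVOID, evDone) → (RETURN, rotate)  ← event matches
event = evDone selects (RETURN, rotate)

mode=RETURN action=rotate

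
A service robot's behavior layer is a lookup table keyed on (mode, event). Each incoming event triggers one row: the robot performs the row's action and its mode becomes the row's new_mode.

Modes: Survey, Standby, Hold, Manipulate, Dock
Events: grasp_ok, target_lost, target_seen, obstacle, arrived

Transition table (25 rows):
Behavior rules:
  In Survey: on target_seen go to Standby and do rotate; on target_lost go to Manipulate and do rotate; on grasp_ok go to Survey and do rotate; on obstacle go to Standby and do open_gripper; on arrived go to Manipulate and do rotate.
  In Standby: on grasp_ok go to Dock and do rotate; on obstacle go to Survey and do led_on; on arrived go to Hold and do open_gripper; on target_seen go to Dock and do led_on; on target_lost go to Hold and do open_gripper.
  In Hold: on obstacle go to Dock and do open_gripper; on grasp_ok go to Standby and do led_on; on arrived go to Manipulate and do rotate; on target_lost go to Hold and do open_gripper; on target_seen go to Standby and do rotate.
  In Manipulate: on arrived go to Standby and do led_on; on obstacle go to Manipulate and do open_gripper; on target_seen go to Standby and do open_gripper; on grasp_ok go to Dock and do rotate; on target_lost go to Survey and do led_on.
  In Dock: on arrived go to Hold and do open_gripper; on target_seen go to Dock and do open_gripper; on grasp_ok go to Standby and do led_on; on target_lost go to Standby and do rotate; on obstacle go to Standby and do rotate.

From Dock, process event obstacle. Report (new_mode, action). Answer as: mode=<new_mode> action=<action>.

current mode = Dock; filter table to that mode:
  (Dock, arrived) → (Hold, open_gripper)
  (Dock, target_seen) → (Dock, open_gripper)
  (Dock, grasp_ok) → (Standby, led_on)
  (Dock, target_lost) → (Standby, rotate)
  (Dock, obstacle) → (Standby, rotate)  ← event matches
event = obstacle selects (Standby, rotate)

mode=Standby action=rotate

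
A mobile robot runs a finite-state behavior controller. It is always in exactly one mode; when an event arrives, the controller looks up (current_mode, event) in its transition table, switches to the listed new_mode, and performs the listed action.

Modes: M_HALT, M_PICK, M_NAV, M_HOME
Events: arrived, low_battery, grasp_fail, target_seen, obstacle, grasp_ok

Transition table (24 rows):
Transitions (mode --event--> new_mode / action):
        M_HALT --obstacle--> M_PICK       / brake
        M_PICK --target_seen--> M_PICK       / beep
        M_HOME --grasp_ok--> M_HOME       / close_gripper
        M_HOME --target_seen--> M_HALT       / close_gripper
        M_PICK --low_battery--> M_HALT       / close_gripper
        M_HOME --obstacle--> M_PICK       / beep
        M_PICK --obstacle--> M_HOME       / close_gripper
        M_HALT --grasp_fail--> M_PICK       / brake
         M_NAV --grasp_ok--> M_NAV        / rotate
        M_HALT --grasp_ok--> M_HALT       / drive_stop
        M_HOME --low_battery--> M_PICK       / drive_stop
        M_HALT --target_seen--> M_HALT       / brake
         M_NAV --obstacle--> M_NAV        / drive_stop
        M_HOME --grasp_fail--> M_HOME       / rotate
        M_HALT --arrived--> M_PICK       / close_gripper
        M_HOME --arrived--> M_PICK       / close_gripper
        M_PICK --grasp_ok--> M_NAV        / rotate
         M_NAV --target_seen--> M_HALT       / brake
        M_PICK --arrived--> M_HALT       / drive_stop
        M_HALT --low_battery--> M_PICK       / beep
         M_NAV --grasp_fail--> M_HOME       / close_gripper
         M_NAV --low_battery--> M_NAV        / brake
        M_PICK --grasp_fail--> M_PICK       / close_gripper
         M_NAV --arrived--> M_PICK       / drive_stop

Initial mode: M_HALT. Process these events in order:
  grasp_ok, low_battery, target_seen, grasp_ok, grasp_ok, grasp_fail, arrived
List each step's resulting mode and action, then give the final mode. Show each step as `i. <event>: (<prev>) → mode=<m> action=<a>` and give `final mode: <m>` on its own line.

final mode: M_PICK

1. grasp_ok: (M_HALT) → mode=M_HALT action=drive_stop
2. low_battery: (M_HALT) → mode=M_PICK action=beep
3. target_seen: (M_PICK) → mode=M_PICK action=beep
4. grasp_ok: (M_PICK) → mode=M_NAV action=rotate
5. grasp_ok: (M_NAV) → mode=M_NAV action=rotate
6. grasp_fail: (M_NAV) → mode=M_HOME action=close_gripper
7. arrived: (M_HOME) → mode=M_PICK action=close_gripper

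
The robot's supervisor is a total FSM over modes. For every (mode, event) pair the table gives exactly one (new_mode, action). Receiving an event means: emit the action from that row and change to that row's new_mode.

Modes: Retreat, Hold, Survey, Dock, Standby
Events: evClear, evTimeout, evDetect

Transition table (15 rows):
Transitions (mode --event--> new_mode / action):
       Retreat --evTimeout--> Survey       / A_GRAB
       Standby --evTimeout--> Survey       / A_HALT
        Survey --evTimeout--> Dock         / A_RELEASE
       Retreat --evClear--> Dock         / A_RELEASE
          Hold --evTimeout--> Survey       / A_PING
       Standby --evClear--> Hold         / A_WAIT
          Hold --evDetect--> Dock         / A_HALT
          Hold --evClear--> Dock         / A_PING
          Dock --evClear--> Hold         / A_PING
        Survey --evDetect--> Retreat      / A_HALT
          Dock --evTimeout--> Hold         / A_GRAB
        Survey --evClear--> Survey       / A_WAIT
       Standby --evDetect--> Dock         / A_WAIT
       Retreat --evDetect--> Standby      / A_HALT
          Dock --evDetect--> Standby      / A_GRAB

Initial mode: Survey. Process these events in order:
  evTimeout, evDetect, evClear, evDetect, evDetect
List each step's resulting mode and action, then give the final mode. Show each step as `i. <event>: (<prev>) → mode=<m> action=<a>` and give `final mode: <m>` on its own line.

1. evTimeout: (Survey) → mode=Dock action=A_RELEASE
2. evDetect: (Dock) → mode=Standby action=A_GRAB
3. evClear: (Standby) → mode=Hold action=A_WAIT
4. evDetect: (Hold) → mode=Dock action=A_HALT
5. evDetect: (Dock) → mode=Standby action=A_GRAB

final mode: Standby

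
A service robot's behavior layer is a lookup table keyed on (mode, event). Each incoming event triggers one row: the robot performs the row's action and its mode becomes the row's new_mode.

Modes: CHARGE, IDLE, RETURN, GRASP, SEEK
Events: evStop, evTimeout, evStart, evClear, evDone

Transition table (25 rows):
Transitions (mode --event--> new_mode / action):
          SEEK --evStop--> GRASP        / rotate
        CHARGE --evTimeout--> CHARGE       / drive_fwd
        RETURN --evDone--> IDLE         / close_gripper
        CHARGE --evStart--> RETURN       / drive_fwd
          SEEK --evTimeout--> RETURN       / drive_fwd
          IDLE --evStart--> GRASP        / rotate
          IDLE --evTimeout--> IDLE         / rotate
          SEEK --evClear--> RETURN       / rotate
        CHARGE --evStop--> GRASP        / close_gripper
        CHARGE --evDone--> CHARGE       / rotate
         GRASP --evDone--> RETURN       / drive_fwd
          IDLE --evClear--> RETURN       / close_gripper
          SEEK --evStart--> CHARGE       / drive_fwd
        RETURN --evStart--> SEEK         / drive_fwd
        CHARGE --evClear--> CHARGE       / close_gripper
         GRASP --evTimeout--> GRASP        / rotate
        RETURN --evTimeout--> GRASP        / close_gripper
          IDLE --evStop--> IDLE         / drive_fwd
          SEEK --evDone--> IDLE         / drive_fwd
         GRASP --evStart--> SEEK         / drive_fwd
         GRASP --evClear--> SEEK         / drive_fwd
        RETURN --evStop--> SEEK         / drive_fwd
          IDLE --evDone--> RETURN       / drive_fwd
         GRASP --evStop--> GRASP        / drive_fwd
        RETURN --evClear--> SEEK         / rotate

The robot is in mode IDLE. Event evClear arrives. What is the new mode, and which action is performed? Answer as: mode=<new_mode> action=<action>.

mode=RETURN action=close_gripper

current mode = IDLE; filter table to that mode:
  (IDLE, evStart) → (GRASP, rotate)
  (IDLE, evTimeout) → (IDLE, rotate)
  (IDLE, evClear) → (RETURN, close_gripper)  ← event matches
  (IDLE, evStop) → (IDLE, drive_fwd)
  (IDLE, evDone) → (RETURN, drive_fwd)
event = evClear selects (RETURN, close_gripper)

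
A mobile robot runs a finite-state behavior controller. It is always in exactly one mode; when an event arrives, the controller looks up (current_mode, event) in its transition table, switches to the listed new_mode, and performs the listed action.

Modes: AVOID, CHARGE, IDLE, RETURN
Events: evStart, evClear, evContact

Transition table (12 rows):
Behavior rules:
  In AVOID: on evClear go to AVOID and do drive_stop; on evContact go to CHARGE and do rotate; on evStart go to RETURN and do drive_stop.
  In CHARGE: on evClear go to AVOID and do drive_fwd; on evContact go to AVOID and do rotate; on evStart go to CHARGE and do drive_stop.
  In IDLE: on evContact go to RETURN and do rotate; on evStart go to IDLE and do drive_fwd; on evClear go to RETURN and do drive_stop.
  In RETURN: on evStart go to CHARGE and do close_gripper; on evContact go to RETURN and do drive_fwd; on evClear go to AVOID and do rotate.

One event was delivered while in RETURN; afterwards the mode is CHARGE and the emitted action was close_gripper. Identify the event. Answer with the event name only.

try evStart: (RETURN, evStart) → (CHARGE, close_gripper)  ← matches
try evClear: (RETURN, evClear) → (AVOID, rotate)
try evContact: (RETURN, evContact) → (RETURN, drive_fwd)

evStart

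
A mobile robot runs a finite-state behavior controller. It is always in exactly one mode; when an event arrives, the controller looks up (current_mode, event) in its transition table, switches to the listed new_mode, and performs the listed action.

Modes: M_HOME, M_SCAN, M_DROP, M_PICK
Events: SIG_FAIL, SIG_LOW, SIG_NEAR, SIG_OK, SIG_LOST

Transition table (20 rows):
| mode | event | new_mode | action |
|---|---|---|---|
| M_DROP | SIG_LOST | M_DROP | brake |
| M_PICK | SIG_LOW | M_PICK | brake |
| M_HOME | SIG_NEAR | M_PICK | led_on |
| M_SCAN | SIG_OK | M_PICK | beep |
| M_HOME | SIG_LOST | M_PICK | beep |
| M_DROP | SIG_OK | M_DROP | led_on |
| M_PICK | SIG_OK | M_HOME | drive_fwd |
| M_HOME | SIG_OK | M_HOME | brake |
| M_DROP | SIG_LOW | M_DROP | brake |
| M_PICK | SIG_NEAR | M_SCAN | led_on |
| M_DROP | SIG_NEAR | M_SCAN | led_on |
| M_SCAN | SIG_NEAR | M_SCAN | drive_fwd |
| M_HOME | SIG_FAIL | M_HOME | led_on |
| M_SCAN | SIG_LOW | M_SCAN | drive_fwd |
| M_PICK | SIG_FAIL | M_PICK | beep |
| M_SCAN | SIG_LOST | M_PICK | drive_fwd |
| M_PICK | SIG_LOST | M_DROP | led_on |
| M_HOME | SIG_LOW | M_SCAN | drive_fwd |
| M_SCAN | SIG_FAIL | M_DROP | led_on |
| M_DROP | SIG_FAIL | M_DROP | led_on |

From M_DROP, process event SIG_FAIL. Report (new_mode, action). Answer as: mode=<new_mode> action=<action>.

mode=M_DROP action=led_on

current mode = M_DROP; filter table to that mode:
  (M_DROP, SIG_LOST) → (M_DROP, brake)
  (M_DROP, SIG_OK) → (M_DROP, led_on)
  (M_DROP, SIG_LOW) → (M_DROP, brake)
  (M_DROP, SIG_NEAR) → (M_SCAN, led_on)
  (M_DROP, SIG_FAIL) → (M_DROP, led_on)  ← event matches
event = SIG_FAIL selects (M_DROP, led_on)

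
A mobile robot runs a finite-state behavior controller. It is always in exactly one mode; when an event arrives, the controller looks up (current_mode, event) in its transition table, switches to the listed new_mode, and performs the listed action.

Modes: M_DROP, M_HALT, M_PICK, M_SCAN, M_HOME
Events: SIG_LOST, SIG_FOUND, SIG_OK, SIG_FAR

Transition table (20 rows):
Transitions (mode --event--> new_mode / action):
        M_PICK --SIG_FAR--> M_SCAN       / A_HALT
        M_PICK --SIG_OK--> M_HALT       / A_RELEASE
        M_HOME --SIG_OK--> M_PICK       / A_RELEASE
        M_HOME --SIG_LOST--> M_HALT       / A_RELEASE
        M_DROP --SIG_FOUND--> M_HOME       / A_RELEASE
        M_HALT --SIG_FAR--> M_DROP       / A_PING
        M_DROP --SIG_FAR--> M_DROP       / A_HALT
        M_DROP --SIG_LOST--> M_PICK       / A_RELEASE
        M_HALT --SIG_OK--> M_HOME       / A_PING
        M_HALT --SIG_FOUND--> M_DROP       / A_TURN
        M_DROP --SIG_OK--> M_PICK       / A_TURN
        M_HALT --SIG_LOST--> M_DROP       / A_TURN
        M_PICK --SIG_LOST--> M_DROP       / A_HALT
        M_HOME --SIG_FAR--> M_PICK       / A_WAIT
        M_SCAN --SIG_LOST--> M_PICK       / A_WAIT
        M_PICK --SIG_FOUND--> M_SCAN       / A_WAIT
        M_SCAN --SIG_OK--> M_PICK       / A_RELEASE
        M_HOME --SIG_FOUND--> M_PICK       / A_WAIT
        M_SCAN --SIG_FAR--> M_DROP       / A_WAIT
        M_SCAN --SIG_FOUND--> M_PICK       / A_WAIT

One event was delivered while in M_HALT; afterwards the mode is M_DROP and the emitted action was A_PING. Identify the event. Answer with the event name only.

SIG_FAR

try SIG_LOST: (M_HALT, SIG_LOST) → (M_DROP, A_TURN)
try SIG_FOUND: (M_HALT, SIG_FOUND) → (M_DROP, A_TURN)
try SIG_OK: (M_HALT, SIG_OK) → (M_HOME, A_PING)
try SIG_FAR: (M_HALT, SIG_FAR) → (M_DROP, A_PING)  ← matches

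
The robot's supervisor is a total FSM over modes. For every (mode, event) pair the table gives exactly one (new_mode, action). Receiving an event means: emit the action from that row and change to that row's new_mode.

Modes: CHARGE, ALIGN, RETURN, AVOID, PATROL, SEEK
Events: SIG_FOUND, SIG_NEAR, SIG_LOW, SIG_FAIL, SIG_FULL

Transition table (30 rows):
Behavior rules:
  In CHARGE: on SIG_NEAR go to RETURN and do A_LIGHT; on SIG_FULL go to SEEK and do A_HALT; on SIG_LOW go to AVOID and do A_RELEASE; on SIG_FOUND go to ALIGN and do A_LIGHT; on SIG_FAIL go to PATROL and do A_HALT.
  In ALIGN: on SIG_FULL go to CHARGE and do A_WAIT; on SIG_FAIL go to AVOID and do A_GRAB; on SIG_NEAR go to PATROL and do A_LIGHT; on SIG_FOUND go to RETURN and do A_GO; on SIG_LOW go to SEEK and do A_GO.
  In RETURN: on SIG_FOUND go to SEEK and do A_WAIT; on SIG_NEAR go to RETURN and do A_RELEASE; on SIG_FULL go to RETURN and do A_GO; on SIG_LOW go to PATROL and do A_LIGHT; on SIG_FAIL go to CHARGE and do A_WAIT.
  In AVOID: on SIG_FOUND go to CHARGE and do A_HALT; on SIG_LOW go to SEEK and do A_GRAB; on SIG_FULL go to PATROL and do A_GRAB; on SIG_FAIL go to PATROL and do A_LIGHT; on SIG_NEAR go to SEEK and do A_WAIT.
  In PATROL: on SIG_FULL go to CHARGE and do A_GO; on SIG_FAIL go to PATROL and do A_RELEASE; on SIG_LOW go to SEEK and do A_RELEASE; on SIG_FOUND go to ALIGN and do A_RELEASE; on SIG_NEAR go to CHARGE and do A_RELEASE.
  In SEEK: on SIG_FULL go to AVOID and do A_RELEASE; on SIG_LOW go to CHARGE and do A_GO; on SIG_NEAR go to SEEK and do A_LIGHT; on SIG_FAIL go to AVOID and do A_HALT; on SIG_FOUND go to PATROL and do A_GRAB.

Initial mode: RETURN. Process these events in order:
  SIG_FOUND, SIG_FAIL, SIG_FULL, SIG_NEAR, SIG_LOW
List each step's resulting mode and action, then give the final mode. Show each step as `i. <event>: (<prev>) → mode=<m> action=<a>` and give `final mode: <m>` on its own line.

1. SIG_FOUND: (RETURN) → mode=SEEK action=A_WAIT
2. SIG_FAIL: (SEEK) → mode=AVOID action=A_HALT
3. SIG_FULL: (AVOID) → mode=PATROL action=A_GRAB
4. SIG_NEAR: (PATROL) → mode=CHARGE action=A_RELEASE
5. SIG_LOW: (CHARGE) → mode=AVOID action=A_RELEASE

final mode: AVOID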